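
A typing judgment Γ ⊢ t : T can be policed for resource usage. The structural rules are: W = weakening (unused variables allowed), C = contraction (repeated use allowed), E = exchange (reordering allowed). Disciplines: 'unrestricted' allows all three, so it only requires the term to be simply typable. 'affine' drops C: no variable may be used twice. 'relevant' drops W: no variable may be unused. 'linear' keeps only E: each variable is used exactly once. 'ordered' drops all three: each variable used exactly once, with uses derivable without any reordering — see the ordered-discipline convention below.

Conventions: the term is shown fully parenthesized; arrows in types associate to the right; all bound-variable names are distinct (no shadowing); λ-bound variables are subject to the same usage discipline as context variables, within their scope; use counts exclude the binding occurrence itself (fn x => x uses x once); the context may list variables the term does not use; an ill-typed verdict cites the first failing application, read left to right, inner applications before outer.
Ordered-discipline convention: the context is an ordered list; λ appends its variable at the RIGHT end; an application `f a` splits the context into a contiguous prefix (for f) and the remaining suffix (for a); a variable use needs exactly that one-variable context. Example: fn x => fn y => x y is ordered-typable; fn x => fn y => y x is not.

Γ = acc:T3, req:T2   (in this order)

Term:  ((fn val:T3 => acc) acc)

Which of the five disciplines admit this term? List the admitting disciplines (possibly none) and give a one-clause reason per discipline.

admitted in: unrestricted
variable uses: acc ×2, req ×0, val [bound] ×0
left-to-right use order: acc, acc
typing: well-typed — term : T3
ordered: ✗, repeated use of acc ×2; unused: req, val — weakening required
linear: ✗, repeated use of acc ×2; unused: req, val — weakening required
affine: ✗, repeated use of acc ×2
relevant: ✗, unused: req, val — weakening required
unrestricted: ✓, simply typable at T3; W, C, E all held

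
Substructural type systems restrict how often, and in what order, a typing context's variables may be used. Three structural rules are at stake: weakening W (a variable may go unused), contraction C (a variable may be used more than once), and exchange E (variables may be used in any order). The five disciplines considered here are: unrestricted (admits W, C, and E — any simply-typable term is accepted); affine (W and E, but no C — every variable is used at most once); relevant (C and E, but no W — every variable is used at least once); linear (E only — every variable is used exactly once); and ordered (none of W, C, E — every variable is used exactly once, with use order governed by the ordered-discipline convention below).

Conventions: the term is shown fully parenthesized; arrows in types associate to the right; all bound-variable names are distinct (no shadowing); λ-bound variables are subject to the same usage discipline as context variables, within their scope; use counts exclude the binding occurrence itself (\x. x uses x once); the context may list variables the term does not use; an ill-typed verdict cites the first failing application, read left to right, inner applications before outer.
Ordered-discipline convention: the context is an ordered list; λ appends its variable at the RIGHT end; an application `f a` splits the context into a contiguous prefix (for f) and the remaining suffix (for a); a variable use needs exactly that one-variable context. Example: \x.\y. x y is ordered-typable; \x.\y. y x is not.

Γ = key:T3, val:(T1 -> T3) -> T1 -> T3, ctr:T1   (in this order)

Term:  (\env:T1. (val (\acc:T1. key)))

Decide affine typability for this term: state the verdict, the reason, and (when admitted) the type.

yes — key, val, ctr, env, acc: no repeats, contraction unneeded; term : T1 -> T1 -> T3
counts: key ×1, val ×1, ctr ×0, env [bound] ×0, acc [bound] ×0
use order (left to right): val, key
typing: ✓ — T1 -> T1 -> T3
all disciplines: ordered ✗ · linear ✗ · affine ✓ · relevant ✗ · unrestricted ✓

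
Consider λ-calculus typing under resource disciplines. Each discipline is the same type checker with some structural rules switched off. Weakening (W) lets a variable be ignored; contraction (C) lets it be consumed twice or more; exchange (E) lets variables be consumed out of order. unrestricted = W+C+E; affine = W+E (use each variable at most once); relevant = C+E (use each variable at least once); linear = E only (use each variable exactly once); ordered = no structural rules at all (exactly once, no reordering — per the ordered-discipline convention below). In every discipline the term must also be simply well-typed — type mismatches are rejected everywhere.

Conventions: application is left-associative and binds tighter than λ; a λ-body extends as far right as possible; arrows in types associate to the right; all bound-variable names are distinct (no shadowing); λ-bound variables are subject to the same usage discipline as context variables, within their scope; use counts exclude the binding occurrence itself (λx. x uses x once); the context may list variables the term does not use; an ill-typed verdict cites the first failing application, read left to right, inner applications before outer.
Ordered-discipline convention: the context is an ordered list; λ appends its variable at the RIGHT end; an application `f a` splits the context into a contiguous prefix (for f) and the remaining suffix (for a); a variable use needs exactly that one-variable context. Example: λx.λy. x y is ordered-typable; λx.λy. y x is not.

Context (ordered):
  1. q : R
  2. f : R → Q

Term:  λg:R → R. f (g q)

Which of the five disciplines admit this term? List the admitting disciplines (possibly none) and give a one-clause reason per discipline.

admitted in: linear, affine, relevant, unrestricted
variable uses: q: 1×, f: 1×, g [bound]: 1×
order of uses: f, g, q
typing: ✓ — (R → R) → Q
ordered: ✗ — needs exchange: uses follow f, g, q
linear: ✓ — each of q, f, g used exactly once
affine: ✓ — no duplicate uses among q, f, g
relevant: ✓ — at least one use each (q, f, g)
unrestricted: ✓ — well-typed at (R → R) → Q; no restrictions here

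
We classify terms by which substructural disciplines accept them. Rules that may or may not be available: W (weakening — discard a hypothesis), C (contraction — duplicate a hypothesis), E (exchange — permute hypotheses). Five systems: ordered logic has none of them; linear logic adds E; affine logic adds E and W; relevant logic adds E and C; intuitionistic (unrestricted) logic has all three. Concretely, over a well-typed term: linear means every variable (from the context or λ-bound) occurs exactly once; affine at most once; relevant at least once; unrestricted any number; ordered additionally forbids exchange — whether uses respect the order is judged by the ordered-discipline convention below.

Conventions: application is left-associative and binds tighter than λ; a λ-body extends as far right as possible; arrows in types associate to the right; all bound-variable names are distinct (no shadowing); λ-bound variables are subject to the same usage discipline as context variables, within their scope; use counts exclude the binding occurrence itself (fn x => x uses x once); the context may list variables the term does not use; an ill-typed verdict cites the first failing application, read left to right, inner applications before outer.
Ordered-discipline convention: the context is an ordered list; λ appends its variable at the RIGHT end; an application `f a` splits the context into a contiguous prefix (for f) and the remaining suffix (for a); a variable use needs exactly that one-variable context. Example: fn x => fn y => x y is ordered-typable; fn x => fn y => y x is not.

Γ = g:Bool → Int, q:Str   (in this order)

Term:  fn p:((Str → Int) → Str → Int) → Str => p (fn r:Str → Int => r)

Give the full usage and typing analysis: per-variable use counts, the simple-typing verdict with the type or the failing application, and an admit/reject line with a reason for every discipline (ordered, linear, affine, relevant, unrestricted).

use counts: g=0, q=0, p (λ-bound)=1, r (λ-bound)=1
left-to-right use order: p, r
typing: well-typed — term : (((Str → Int) → Str → Int) → Str) → Str
ordered: ✗, unused: g, q — weakening required
linear: ✗, unused: g, q — weakening required
affine: ✓, g, q, p, r: no repeats, contraction unneeded
relevant: ✗, unused: g, q — weakening required
unrestricted: ✓, typability at (((Str → Int) → Str → Int) → Str) → Str is all that's needed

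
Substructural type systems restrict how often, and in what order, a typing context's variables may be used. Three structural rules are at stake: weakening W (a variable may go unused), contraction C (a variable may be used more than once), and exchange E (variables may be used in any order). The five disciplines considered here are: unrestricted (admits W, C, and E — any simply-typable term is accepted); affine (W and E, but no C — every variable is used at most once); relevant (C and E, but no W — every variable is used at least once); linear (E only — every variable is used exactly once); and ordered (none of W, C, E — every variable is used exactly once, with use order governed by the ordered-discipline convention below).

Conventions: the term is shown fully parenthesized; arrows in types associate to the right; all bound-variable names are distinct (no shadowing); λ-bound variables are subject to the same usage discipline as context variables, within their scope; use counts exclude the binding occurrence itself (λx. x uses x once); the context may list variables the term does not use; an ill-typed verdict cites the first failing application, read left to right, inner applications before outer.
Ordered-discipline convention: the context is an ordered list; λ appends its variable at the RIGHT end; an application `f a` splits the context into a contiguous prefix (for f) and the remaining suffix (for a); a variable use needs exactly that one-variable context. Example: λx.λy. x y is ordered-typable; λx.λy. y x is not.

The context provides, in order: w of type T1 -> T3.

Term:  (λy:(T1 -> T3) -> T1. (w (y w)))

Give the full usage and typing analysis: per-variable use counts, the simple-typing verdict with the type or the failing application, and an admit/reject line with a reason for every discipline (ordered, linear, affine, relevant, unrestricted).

usage: w: 2; y (bound): 1
use order (left to right): w, y, w
typing: the term checks, with type ((T1 -> T3) -> T1) -> T3
ordered ✗ (w ×2 used more than once (contraction))
linear ✗ (w ×2 used more than once (contraction))
affine ✗ (w ×2 used more than once (contraction))
relevant ✓ (at least one use each (w, y))
unrestricted ✓ (typability at ((T1 -> T3) -> T1) -> T3 is all that's needed)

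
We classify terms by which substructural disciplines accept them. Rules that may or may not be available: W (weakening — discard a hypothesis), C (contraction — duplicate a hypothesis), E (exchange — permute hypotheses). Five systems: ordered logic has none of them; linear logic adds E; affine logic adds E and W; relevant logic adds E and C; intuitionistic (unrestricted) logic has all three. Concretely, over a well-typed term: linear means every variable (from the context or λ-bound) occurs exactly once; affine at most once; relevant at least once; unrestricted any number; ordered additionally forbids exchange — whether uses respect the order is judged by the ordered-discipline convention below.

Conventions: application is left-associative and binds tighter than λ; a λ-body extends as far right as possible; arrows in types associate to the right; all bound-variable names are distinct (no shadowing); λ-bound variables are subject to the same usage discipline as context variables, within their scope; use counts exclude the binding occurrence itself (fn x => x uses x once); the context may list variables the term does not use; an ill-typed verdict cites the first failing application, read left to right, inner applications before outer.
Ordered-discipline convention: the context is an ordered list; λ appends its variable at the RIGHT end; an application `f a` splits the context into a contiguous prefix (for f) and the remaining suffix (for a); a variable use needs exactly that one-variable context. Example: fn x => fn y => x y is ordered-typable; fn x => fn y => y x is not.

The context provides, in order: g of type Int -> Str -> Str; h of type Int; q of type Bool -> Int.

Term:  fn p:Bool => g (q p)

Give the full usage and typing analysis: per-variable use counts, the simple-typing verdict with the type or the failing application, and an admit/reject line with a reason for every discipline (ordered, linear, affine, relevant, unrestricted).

counts: g: 1; h: 0; q: 1; p (bound): 1
uses in reading order: g, q, p
typing: ✓ — Bool -> Str -> Str
ordered: ✗ — unused: h — weakening required
linear: ✗ — unused: h — weakening required
affine: ✓ — none of g, h, q, p used more than once
relevant: ✗ — unused: h — weakening required
unrestricted: ✓ — simply typable at Bool -> Str -> Str; W, C, E all held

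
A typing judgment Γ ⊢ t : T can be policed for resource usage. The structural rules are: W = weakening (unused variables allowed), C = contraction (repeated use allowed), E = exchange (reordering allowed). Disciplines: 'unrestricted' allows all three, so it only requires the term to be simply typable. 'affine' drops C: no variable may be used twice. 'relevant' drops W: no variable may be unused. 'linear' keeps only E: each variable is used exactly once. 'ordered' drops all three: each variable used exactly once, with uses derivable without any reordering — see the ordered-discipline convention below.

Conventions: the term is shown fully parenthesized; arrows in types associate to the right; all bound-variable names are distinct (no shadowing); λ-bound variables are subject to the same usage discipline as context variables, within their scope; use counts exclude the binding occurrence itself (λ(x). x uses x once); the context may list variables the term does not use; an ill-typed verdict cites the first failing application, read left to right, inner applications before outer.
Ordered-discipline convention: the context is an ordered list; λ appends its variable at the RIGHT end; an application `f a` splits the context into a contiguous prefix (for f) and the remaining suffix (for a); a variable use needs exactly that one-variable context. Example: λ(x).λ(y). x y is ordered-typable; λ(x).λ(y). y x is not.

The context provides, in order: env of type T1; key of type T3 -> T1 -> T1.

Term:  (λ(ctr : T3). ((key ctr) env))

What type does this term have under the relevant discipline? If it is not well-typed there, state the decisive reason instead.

term : T3 -> T1
variable uses: env=1; key=1; ctr (bound)=1
use order (left to right): key, ctr, env
typing: well-typed — term : T3 -> T1
summary: ordered ✗ · linear ✓ · affine ✓ · relevant ✓ · unrestricted ✓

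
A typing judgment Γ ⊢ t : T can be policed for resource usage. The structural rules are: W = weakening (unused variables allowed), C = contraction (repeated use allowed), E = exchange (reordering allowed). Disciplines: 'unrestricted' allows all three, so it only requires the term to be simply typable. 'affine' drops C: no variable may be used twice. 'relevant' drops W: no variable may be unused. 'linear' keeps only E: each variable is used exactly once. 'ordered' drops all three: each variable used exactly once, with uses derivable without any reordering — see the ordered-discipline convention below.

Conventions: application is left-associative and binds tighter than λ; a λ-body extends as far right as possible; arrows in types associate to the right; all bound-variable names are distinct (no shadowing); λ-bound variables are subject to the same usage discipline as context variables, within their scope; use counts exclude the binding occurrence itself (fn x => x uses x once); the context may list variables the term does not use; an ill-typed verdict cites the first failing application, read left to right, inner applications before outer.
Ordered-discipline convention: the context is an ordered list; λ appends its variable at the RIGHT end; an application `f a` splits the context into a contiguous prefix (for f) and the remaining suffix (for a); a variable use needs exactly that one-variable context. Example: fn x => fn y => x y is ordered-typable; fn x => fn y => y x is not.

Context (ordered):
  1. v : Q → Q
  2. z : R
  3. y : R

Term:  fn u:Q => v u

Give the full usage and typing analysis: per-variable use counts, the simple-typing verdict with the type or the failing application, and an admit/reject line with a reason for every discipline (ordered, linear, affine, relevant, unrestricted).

usage: v ×1; z ×0; y ×0; u (λ-bound) ×1
order of uses: v, u
typing: ✓ — Q → Q
ordered: ✗ — needs weakening: z, y unused
linear: ✗ — needs weakening: z, y unused
affine: ✓ — no duplicate uses among v, z, y, u
relevant: ✗ — needs weakening: z, y unused
unrestricted: ✓ — typability at Q → Q is all that's needed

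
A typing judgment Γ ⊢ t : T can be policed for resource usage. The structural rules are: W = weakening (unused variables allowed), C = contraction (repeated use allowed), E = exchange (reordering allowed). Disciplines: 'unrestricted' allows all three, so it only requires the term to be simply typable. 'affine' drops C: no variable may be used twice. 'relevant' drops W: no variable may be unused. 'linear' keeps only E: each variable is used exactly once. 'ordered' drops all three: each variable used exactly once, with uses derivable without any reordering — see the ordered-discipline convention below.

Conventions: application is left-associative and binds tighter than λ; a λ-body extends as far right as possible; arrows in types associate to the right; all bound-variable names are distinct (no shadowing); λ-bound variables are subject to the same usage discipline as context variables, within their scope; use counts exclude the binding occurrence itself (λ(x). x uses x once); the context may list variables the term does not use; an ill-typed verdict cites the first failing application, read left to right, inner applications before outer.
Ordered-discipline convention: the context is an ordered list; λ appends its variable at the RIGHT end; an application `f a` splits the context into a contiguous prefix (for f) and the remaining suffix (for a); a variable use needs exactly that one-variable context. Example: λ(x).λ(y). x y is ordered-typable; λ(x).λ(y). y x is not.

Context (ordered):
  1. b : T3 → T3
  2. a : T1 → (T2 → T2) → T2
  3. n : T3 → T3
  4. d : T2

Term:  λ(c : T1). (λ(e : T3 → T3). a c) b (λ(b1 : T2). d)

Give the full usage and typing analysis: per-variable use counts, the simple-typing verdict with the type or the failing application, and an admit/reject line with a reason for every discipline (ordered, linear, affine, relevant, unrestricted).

counts: b ×1; a ×1; n ×0; d ×1; c (λ-bound) ×1; e (λ-bound) ×0; b1 (λ-bound) ×0
uses in reading order: a, c, b, d
typing: well-typed — term : T1 → T2
ordered: ✗ — unused: n, e, b1 — weakening required
linear: ✗ — unused: n, e, b1 — weakening required
affine: ✓ — none of b, a, n, d, c, e, b1 used more than once
relevant: ✗ — unused: n, e, b1 — weakening required
unrestricted: ✓ — type-checks (T1 → T2) and nothing is barred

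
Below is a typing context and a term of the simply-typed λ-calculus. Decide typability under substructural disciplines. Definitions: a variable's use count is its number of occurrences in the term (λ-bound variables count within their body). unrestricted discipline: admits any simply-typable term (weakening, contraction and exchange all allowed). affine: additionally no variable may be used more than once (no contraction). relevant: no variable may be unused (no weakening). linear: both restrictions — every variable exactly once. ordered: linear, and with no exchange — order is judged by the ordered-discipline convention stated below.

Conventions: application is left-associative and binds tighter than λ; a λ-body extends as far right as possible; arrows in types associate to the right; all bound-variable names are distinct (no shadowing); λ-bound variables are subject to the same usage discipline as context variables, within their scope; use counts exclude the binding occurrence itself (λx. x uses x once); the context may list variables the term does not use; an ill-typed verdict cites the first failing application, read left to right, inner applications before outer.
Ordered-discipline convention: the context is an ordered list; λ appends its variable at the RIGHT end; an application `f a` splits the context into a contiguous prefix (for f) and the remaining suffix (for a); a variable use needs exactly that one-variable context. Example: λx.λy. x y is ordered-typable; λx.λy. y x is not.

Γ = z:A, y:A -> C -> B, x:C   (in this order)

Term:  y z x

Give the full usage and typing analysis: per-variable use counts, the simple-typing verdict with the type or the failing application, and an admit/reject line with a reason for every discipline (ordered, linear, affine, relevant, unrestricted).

counts: z: 1; y: 1; x: 1
left-to-right use order: y, z, x
typing: ✓ — B
ordered: ✗ — needs exchange: uses follow y, z, x
linear: ✓ — exactly-once usage across z, y, x
affine: ✓ — no duplicate uses among z, y, x
relevant: ✓ — every one of z, y, x appears
unrestricted: ✓ — type-checks (B) and nothing is barred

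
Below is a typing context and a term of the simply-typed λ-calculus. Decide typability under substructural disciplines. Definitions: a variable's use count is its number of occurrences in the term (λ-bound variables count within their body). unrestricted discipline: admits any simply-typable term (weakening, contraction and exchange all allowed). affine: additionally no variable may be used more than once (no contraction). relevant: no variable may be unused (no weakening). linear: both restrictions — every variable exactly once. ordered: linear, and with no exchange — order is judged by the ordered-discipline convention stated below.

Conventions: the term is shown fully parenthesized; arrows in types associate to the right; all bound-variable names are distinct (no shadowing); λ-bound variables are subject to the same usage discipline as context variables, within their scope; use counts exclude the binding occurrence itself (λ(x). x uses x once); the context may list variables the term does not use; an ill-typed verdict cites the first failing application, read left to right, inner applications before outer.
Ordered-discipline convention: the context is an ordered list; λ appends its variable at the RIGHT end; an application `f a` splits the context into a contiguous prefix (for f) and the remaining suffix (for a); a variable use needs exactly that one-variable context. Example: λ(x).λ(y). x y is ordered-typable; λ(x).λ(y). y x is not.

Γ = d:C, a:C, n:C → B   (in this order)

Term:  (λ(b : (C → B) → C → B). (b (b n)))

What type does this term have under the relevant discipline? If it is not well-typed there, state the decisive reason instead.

not well-typed under relevant — unused: d, a — weakening required
variable uses: d: 0×, a: 0×, n: 1×, b (bound): 2×
use order (left to right): b, b, n
typing: well-typed at ((C → B) → C → B) → C → B
summary: ordered ✗; linear ✗; affine ✗; relevant ✗; unrestricted ✓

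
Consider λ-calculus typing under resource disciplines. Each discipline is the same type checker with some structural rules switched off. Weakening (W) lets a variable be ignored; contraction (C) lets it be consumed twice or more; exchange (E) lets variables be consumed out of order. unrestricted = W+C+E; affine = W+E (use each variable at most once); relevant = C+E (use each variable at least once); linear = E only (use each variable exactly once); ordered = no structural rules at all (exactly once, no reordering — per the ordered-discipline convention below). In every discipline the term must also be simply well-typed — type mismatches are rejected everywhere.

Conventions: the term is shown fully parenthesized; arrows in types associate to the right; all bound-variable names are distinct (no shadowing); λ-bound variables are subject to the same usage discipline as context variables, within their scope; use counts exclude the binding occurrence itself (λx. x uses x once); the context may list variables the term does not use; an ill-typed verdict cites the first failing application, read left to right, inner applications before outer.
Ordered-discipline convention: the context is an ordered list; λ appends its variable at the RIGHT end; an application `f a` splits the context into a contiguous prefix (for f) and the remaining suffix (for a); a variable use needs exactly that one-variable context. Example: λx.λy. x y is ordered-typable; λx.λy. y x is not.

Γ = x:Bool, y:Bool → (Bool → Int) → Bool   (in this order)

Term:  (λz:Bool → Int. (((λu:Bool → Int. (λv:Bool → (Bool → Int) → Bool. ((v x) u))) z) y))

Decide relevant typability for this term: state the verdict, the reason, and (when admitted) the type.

yes — every one of x, y, z, u, v appears; term : (Bool → Int) → Bool
counts: x=1; y=1; z (λ-bound)=1; u (λ-bound)=1; v (λ-bound)=1
order of uses: v, x, u, z, y
typing: well-typed at (Bool → Int) → Bool
all disciplines: ordered ✗ | linear ✓ | affine ✓ | relevant ✓ | unrestricted ✓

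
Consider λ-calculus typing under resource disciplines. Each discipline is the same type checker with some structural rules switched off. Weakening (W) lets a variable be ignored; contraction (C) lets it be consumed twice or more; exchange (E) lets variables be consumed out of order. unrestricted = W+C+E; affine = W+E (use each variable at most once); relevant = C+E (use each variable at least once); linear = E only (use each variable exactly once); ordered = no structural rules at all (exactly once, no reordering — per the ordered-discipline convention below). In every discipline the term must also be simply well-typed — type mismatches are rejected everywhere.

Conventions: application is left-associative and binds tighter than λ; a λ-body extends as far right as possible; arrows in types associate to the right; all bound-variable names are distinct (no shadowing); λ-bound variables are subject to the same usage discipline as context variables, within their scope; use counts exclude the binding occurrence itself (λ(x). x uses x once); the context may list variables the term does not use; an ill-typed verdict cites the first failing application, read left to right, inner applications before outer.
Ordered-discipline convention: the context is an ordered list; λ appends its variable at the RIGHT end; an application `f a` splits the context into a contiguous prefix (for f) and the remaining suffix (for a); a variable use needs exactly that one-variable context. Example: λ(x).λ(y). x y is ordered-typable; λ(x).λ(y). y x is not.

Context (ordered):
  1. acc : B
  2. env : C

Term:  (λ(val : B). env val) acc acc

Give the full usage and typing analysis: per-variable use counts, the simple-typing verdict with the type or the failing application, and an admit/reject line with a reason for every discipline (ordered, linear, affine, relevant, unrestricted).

variable uses: acc ×2, env ×1, val [bound] ×1
uses in reading order: env, val, acc, acc
typing: ill-typed: non-function type C applied to an argument
ordered: ✗, fails simple typing
linear: ✗, a type mismatch blocks all five
affine: ✗, the type mismatch rejects it
relevant: ✗, not simply typable
unrestricted: ✗, fails simple typing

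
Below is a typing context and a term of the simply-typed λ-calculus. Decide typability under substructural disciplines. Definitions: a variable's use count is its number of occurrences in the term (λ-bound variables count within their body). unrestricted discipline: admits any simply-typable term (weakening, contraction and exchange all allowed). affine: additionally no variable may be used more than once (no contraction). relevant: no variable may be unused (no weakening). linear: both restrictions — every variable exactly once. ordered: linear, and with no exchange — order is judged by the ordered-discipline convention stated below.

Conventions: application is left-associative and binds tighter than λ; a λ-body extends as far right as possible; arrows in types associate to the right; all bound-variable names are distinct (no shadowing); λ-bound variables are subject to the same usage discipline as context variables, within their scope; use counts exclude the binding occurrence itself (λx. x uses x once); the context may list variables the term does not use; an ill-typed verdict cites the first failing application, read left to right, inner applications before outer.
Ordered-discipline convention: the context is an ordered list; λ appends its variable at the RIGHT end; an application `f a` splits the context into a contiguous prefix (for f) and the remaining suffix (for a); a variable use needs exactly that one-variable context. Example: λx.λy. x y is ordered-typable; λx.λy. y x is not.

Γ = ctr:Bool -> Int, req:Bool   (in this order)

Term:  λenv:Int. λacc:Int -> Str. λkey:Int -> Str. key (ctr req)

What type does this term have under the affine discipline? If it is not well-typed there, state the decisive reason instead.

term : Int -> (Int -> Str) -> (Int -> Str) -> Str
variable uses: ctr ×1; req ×1; env (λ-bound) ×0; acc (λ-bound) ×0; key (λ-bound) ×1
order of uses: key, ctr, req
typing: well-typed at Int -> (Int -> Str) -> (Int -> Str) -> Str
across the five disciplines: ordered ✗ · linear ✗ · affine ✓ · relevant ✗ · unrestricted ✓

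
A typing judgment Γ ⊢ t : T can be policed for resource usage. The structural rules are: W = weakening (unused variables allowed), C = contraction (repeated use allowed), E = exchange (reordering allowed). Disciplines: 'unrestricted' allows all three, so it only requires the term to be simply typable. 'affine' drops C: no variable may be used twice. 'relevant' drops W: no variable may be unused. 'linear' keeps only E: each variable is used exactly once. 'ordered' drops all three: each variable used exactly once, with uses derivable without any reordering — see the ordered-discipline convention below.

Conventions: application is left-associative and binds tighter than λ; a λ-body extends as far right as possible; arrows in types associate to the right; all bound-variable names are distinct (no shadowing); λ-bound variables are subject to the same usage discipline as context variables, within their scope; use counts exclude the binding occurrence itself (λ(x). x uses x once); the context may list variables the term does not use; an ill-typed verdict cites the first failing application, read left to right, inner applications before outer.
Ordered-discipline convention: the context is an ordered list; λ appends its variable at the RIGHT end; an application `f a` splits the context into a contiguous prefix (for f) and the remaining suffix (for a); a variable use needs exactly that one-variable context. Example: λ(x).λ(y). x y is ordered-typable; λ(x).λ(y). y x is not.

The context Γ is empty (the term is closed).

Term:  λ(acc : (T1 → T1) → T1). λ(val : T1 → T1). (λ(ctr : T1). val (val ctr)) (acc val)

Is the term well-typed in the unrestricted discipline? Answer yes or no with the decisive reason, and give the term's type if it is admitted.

yes — type-checks (((T1 → T1) → T1) → (T1 → T1) → T1) and nothing is barred; term : ((T1 → T1) → T1) → (T1 → T1) → T1
use counts: acc [bound]=1, val [bound]=3, ctr [bound]=1
uses in reading order: val, val, ctr, acc, val
typing: ✓ — ((T1 → T1) → T1) → (T1 → T1) → T1
summary: ordered ✗; linear ✗; affine ✗; relevant ✓; unrestricted ✓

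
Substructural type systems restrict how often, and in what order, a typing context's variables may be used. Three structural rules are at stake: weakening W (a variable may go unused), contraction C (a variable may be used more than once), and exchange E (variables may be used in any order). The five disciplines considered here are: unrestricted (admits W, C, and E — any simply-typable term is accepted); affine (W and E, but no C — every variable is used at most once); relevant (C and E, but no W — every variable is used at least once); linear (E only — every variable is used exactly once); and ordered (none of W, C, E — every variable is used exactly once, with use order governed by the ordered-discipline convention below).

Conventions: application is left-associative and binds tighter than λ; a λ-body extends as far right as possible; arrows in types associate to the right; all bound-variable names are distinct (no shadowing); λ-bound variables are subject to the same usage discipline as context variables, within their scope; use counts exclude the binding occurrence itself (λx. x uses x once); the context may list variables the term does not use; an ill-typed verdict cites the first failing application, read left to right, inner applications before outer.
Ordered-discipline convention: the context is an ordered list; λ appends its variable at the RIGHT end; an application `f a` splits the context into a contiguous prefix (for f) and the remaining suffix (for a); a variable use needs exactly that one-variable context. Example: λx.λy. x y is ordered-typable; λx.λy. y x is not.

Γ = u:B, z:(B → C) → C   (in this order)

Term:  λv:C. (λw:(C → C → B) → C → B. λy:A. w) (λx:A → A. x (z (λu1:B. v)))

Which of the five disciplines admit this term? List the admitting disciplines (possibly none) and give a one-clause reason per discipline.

admitted in: none
use counts: u=0; z=1; v [bound]=1; w [bound]=1; y [bound]=0; x [bound]=1; u1 [bound]=0
use order (left to right): w, x, z, v
typing: ill-typed: a function awaiting A gets C
ordered: ✗ — fails simple typing
linear: ✗ — a type mismatch blocks all five
affine: ✗ — the type mismatch rejects it
relevant: ✗ — not simply typable
unrestricted: ✗ — fails simple typing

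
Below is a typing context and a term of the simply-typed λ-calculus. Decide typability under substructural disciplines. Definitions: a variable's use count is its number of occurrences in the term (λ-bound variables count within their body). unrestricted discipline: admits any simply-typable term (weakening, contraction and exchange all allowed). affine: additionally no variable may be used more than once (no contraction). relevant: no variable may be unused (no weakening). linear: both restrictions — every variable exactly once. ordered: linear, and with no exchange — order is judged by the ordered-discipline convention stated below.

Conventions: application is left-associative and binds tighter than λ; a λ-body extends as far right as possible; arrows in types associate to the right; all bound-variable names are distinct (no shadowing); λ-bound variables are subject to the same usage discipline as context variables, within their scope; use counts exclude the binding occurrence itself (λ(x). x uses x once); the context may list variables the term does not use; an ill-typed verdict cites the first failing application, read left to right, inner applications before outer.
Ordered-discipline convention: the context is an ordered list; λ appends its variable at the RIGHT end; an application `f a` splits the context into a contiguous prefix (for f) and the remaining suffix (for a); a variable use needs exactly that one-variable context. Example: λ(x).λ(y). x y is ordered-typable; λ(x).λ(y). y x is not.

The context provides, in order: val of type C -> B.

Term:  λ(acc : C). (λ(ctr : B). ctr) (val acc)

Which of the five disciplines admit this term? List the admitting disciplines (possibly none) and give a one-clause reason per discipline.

admitted in: ordered, linear, affine, relevant, unrestricted
usage: val: 1×, acc [bound]: 1×, ctr [bound]: 1×
use order (left to right): ctr, val, acc
typing: ✓ — C -> B
ordered: ✓ — val, acc, ctr once each; derivable with no W/C/E
linear: ✓ — val, acc, ctr: one use apiece
affine: ✓ — no duplicate uses among val, acc, ctr
relevant: ✓ — at least one use each (val, acc, ctr)
unrestricted: ✓ — typability at C -> B is all that's needed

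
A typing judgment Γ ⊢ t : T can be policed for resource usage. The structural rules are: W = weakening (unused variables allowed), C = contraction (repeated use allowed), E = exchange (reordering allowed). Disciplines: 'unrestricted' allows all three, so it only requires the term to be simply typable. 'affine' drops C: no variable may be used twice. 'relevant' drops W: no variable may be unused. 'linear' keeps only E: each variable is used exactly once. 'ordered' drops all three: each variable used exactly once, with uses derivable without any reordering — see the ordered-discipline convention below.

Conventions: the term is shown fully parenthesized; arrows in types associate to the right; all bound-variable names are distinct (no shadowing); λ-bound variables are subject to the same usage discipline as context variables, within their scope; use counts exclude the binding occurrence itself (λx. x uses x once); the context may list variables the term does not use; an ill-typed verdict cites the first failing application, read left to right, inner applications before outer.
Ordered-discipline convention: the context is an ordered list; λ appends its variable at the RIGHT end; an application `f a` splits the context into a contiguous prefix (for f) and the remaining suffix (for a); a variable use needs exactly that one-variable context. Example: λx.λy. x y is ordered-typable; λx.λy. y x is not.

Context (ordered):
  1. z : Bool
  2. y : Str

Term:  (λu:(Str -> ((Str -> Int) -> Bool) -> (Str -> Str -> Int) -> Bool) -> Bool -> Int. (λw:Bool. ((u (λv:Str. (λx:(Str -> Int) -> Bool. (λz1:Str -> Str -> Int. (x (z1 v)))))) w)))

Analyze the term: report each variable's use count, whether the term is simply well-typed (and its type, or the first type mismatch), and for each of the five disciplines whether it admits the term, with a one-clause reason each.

variable uses: z=0; y=0; u [bound]=1; w [bound]=1; v [bound]=1; x [bound]=1; z1 [bound]=1
left-to-right use order: u, x, z1, v, w
typing: well-typed — term : ((Str -> ((Str -> Int) -> Bool) -> (Str -> Str -> Int) -> Bool) -> Bool -> Int) -> Bool -> Int
ordered: ✗ — z, y never used (weakening)
linear: ✗ — z, y never used (weakening)
affine: ✓ — no duplicate uses among z, y, u, w, v, x, z1
relevant: ✗ — z, y never used (weakening)
unrestricted: ✓ — well-typed at ((Str -> ((Str -> Int) -> Bool) -> (Str -> Str -> Int) -> Bool) -> Bool -> Int) -> Bool -> Int; no restrictions here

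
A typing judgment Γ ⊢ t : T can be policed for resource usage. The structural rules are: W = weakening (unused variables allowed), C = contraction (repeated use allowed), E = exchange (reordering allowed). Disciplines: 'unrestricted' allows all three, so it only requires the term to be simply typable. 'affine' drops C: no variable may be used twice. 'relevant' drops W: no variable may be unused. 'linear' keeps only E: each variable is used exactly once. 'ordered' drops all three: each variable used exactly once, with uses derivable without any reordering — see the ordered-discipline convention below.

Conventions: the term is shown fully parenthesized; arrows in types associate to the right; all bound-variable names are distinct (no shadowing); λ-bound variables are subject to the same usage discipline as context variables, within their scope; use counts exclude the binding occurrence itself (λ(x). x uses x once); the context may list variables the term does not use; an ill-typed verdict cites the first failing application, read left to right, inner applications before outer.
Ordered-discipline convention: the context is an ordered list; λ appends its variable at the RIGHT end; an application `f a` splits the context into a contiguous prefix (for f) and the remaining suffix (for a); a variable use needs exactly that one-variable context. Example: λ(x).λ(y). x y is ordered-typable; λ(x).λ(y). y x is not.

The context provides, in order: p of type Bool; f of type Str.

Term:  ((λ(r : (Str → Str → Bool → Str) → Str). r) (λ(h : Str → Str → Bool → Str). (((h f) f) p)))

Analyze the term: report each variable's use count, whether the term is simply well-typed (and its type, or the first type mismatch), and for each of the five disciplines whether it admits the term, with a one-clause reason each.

counts: p: 1; f: 2; r (λ-bound): 1; h (λ-bound): 1
use order (left to right): r, h, f, f, p
typing: ✓ — (Str → Str → Bool → Str) → Str
ordered: ✗, uses contraction: f ×2
linear: ✗, uses contraction: f ×2
affine: ✗, uses contraction: f ×2
relevant: ✓, every one of p, f, r, h appears
unrestricted: ✓, well-typed at (Str → Str → Bool → Str) → Str; no restrictions here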